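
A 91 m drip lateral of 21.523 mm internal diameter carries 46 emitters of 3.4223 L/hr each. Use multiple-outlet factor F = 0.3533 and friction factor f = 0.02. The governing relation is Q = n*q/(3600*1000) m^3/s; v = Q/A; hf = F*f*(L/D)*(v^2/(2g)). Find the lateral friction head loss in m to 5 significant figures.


Q = 46*3.4223/(3600*1000) = 4.372939e-05 m^3/s
A = pi*(21.523e-3/2)^2 = 3.638275e-04 m^2, so v = Q/A = 0.1201927 m/s
hf = 0.3533*0.02*(91/0.021523)*(0.1201927^2/(2*9.81)) = 0.021997 m
Therefore the lateral friction head loss = 0.021997 m.


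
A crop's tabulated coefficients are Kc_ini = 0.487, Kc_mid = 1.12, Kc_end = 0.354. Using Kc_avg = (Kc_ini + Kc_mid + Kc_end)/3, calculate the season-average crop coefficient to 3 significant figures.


Kc_avg = (0.487 + 1.12 + 0.354)/3 = 0.654
Therefore the season-average crop coefficient = 0.654.


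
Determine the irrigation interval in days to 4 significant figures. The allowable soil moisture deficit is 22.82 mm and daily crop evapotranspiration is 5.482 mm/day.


Approach: apply the irrigation interval relation, interval = SMD / ETc.
interval = 22.82 / 5.482 = 4.163 days
Therefore the irrigation interval = 4.163 days.


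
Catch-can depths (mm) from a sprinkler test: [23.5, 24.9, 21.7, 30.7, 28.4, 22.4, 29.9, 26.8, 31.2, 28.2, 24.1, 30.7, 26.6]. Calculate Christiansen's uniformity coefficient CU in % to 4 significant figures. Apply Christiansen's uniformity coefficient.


Approach: apply Christiansen's uniformity coefficient, CU = (1 - mean_abs_deviation/mean)*100.
mean = 26.8538 mm
mean |d_i - mean| = 2.76568 mm
CU = (1 - 2.76568/26.8538)*100 = 89.70 %
Therefore Christiansen's uniformity coefficient CU = 89.70 %.


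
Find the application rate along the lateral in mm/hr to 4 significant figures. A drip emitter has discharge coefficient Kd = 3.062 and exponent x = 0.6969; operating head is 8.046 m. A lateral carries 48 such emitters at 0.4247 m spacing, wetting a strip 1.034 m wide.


Approach: apply the emitter equation with a lateral mass balance, q = Kd*h^x; Q = n*q; rate = Q/(n*spacing*width).
Step 1 — single emitter flow (q = Kd*h^x):
  q = 3.062 * 8.046^0.6969 = 13.0950 L/hr
Step 2 — total lateral flow: Q = 48 * 13.0950 = 628.558 L/hr
Step 3 — wetted area: A = 48 * 0.4247 * 1.034 = 21.0787 m^2
Step 4 — application rate: Q/A = 628.558/21.0787 = 29.82 mm/hr
Therefore the application rate along the lateral = 29.82 mm/hr.


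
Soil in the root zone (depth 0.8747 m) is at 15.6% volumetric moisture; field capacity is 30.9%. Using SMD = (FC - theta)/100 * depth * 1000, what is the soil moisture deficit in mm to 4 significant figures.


SMD = (30.9 - 15.6)/100 * 0.8747 * 1000 = 133.8 mm
Therefore the soil moisture deficit = 133.8 mm.


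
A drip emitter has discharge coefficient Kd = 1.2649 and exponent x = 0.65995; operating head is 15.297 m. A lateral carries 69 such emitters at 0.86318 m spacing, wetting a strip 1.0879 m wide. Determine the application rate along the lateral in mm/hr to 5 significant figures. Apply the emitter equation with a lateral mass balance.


Approach: apply the emitter equation with a lateral mass balance, q = Kd*h^x; Q = n*q; rate = Q/(n*spacing*width).
Step 1 — single emitter flow (q = Kd*h^x):
  q = 1.2649 * 15.297^0.65995 = 7.653095 L/hr
Step 2 — total lateral flow: Q = 69 * 7.653095 = 528.0635 L/hr
Step 3 — wetted area: A = 69 * 0.86318 * 1.0879 = 64.79469 m^2
Step 4 — application rate: Q/A = 528.0635/64.79469 = 8.1498 mm/hr
Therefore the application rate along the lateral = 8.1498 mm/hr.


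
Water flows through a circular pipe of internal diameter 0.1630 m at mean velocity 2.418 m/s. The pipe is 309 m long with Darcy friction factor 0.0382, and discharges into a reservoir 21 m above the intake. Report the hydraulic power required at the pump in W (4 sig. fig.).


Approach: apply continuity + Darcy-Weisbach + hydraulic power, Q = A*v; hf = f*(L/D)*(v^2/(2g)); H = static + hf; P = rho*g*Q*H.
Step 1 — flow rate (continuity, Q = A*v):
  A = pi*(0.1630/2)^2 = 0.0208672 m^2
  Q = 0.0208672 * 2.418 = 0.0504570 m^3/s
Step 2 — friction head loss (Darcy-Weisbach):
  hf = 0.0382 * (309/0.1630) * (2.418^2 / (2*9.81))
  hf = 21.5798 m
Step 3 — total head: H = 21 + 21.5798 = 42.5798 m
Step 4 — hydraulic power (P = rho*g*Q*H):
  P = 1000 * 9.81 * 0.0504570 * 42.5798 = 21080 W
Therefore the hydraulic power required at the pump = 21080 W.


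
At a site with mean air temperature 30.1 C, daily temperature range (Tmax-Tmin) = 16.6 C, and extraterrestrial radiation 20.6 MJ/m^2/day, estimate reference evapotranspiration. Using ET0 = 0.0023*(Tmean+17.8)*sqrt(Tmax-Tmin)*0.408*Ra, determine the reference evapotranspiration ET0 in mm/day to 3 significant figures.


ET0 = 0.0023*(30.1+17.8)*sqrt(16.6)*0.408*20.6 = 3.77 mm/day
Therefore the reference evapotranspiration ET0 = 3.77 mm/day.


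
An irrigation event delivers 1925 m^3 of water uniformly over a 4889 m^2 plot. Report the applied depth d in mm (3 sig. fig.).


Approach: apply depth from volume over area, d = (V/A)*1000.
d = (1925 / 4889) * 1000 = 394 mm
Therefore the applied depth d = 394 mm.


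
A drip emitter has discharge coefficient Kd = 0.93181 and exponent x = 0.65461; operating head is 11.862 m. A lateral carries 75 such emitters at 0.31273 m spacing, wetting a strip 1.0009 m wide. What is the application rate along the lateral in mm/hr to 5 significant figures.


Approach: apply the emitter equation with a lateral mass balance, q = Kd*h^x; Q = n*q; rate = Q/(n*spacing*width).
Step 1 — single emitter flow (q = Kd*h^x):
  q = 0.93181 * 11.862^0.65461 = 4.704158 L/hr
Step 2 — total lateral flow: Q = 75 * 4.704158 = 352.8118 L/hr
Step 3 — wetted area: A = 75 * 0.31273 * 1.0009 = 23.47586 m^2
Step 4 — application rate: Q/A = 352.8118/23.47586 = 15.029 mm/hr
Therefore the application rate along the lateral = 15.029 mm/hr.


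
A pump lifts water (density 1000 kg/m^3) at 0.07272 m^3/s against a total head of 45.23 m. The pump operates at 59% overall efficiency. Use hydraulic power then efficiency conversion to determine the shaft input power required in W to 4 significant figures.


Approach: apply hydraulic power then efficiency conversion, P = rho*g*Q*H; P_in = P/eta.
Step 1 — hydraulic power (P = rho*g*Q*H):
  P = 1000 * 9.81 * 0.07272 * 45.23 = 32266.3 W
Step 2 — input power: P_in = P/eta = 32266.3 / 0.59 = 54690 W
Therefore the shaft input power required = 54690 W.


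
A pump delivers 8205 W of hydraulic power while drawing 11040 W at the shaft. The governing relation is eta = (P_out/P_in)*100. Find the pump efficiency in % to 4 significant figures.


eta = (8205 / 11040) * 100 = 74.32 %
Therefore the pump efficiency = 74.32 %.


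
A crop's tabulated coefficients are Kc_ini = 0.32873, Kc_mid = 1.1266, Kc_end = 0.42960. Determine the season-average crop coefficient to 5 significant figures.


Approach: apply a simple seasonal average, Kc_avg = (Kc_ini + Kc_mid + Kc_end)/3.
Kc_avg = (0.32873 + 1.1266 + 0.42960)/3 = 0.62831
Therefore the season-average crop coefficient = 0.62831.


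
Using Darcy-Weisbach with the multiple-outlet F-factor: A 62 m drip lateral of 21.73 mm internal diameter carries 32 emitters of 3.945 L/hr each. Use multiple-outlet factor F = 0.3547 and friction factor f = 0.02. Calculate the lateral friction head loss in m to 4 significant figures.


Approach: apply Darcy-Weisbach with the multiple-outlet F-factor, Q = n*q/(3600*1000) m^3/s; v = Q/A; hf = F*f*(L/D)*(v^2/(2g)).
Q = 32*3.945/(3600*1000) = 3.50667e-05 m^3/s
A = pi*(21.73e-3/2)^2 = 3.70859e-04 m^2, so v = Q/A = 0.0945551 m/s
hf = 0.3547*0.02*(62/0.02173)*(0.0945551^2/(2*9.81)) = 0.009223 m
Therefore the lateral friction head loss = 0.009223 m.


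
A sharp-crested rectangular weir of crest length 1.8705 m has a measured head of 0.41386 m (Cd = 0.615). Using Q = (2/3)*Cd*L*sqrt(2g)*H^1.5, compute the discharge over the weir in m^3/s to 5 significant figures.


Q = (2/3)*0.615*1.8705*sqrt(2*9.81)*0.41386^1.5 = 0.90442 m^3/s
Therefore the discharge over the weir = 0.90442 m^3/s.


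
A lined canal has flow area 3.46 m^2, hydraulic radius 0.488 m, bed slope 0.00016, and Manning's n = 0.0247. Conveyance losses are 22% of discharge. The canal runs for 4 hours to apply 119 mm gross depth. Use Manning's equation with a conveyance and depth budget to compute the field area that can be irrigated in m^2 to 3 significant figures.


Approach: apply Manning's equation with a conveyance and depth budget, Q = (1/n)*A*R^(2/3)*S^(1/2); Q_field = Q*(1-loss); Area = Q_field*t/(d/1000).
Step 1 — canal discharge (Manning's equation):
  Q = (1/0.0247) * 3.46 * 0.488^(2/3) * 0.00016^(1/2) = 1.0983 m^3/s
Step 2 — delivered flow: Q_field = 1.0983*(1 - 22/100) = 0.85667 m^3/s
Step 3 — volume delivered: V = 0.85667 * 4*3600 = 12336 m^3
Step 4 — area served: A = V / (depth/1000) = 12336 / 0.119 = 104000 m^2
Therefore the field area that can be irrigated = 104000 m^2.


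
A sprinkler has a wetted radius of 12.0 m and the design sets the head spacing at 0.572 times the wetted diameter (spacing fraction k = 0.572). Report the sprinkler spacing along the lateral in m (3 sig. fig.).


Approach: apply the sprinkler spacing rule (spacing as a fraction of wetted diameter), S = k*(2*R).
S = 0.572 * (2 * 12.0) = 13.7 m
Therefore the sprinkler spacing along the lateral = 13.7 m.


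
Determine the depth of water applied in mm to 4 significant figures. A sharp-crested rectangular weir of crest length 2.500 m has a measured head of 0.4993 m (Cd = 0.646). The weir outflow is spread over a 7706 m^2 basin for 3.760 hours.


Approach: apply the rectangular weir equation with a volume-to-depth conversion, Q = (2/3)*Cd*L*sqrt(2g)*H^1.5; d = Q*t/A * 1000.
Step 1 — weir discharge:
  Q = (2/3)*0.646*2.500*sqrt(2*9.81)*0.4993^1.5 = 1.68257 m^3/s
Step 2 — volume: V = 1.68257 * 3.760*3600 = 22775.3 m^3
Step 3 — depth: d = V/A * 1000 = 22775.3/7706 * 1000 = 2956 mm
Therefore the depth of water applied = 2956 mm.


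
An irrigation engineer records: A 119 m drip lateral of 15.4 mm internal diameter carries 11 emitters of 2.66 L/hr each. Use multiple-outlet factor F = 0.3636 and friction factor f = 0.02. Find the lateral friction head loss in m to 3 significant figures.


Approach: apply Darcy-Weisbach with the multiple-outlet F-factor, Q = n*q/(3600*1000) m^3/s; v = Q/A; hf = F*f*(L/D)*(v^2/(2g)).
Q = 11*2.66/(3600*1000) = 8.1278e-06 m^3/s
A = pi*(15.4e-3/2)^2 = 1.8627e-04 m^2, so v = Q/A = 0.043636 m/s
hf = 0.3636*0.02*(119/0.0154)*(0.043636^2/(2*9.81)) = 0.00545 m
Therefore the lateral friction head loss = 0.00545 m.


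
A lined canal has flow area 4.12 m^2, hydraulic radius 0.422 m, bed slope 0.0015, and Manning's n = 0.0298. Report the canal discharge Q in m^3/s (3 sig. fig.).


Approach: apply Manning's equation, Q = (1/n)*A*R^(2/3)*S^(1/2).
Q = (1/0.0298) * 4.12 * 0.422^(2/3) * 0.0015^(1/2) = 3.01 m^3/s
Therefore the canal discharge Q = 3.01 m^3/s.


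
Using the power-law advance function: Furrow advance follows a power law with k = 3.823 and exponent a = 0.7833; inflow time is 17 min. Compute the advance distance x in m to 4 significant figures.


Approach: apply the power-law advance function, x = k*t^a.
x = 3.823 * 17^0.7833 = 35.17 m
Therefore the advance distance x = 35.17 m.


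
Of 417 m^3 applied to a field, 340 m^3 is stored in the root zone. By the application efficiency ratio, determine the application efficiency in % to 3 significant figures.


Approach: apply the application efficiency ratio, Ea = (stored/applied)*100.
Ea = (340/417)*100 = 81.5 %
Therefore the application efficiency = 81.5 %.


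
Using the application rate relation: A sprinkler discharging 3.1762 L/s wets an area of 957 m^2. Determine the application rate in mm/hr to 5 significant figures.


Approach: apply the application rate relation, rate = (Q/A)*3600.
rate = (3.1762 / 957) * 3600 = 11.948 mm/hr
Therefore the application rate = 11.948 mm/hr.


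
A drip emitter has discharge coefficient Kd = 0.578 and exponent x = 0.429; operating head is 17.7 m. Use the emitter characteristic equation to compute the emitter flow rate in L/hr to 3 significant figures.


Approach: apply the emitter characteristic equation, q = Kd * h^x.
q = 0.578 * 17.7^0.429 = 1.98 L/hr
Therefore the emitter flow rate = 1.98 L/hr.


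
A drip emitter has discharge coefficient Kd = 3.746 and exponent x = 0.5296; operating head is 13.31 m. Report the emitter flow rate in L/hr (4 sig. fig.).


Approach: apply the emitter characteristic equation, q = Kd * h^x.
q = 3.746 * 13.31^0.5296 = 14.75 L/hr
Therefore the emitter flow rate = 14.75 L/hr.


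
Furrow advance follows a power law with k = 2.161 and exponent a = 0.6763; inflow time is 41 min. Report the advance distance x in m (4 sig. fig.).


Approach: apply the power-law advance function, x = k*t^a.
x = 2.161 * 41^0.6763 = 26.63 m
Therefore the advance distance x = 26.63 m.


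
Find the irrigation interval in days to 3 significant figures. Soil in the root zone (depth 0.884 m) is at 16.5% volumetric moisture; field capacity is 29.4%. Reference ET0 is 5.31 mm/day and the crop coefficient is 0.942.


Approach: apply soil-water budget scheduling, SMD = (FC-theta)/100*depth*1000; ETc = ET0*Kc; interval = SMD/ETc.
Step 1 — soil moisture deficit:
  SMD = (29.4 - 16.5)/100 * 0.884 * 1000 = 114.04 mm
Step 2 — daily crop ET (ETc = ET0*Kc):
  ETc = 5.31 * 0.942 = 5.0020 mm/day
Step 3 — irrigation interval (SMD/ETc):
  interval = 114.04 / 5.0020 = 22.8 days
Therefore the irrigation interval = 22.8 days.


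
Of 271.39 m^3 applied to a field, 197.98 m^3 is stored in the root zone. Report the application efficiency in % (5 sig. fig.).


Approach: apply the application efficiency ratio, Ea = (stored/applied)*100.
Ea = (197.98/271.39)*100 = 72.950 %
Therefore the application efficiency = 72.950 %.


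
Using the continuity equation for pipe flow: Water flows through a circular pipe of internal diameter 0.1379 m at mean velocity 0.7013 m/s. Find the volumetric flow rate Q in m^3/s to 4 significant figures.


Approach: apply the continuity equation for pipe flow, Q = A * v with A = pi*(D/2)^2.
A = pi*(0.1379/2)^2 = 0.0149355 m^2
Q = 0.0149355 * 0.7013 = 0.01047 m^3/s
Therefore the volumetric flow rate Q = 0.01047 m^3/s.


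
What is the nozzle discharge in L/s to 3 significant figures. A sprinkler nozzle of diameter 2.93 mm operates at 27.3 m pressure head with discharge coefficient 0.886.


Approach: apply the orifice equation, Q = Cd*A*sqrt(2*g*h), A = pi*(d/2)^2.
A = pi*(2.93e-3/2)^2 = 6.7426e-06 m^2
Q = 0.886 * 6.7426e-06 * sqrt(2*9.81*27.3) * 1000 = 0.138 L/s
Therefore the nozzle discharge = 0.138 L/s.


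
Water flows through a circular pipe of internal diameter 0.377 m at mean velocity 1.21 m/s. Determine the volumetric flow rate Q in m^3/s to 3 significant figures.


Approach: apply the continuity equation for pipe flow, Q = A * v with A = pi*(D/2)^2.
A = pi*(0.377/2)^2 = 0.11163 m^2
Q = 0.11163 * 1.21 = 0.135 m^3/s
Therefore the volumetric flow rate Q = 0.135 m^3/s.


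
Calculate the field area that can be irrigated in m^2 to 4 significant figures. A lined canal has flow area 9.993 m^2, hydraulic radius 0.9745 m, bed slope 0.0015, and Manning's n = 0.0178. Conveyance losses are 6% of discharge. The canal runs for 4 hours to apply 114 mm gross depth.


Approach: apply Manning's equation with a conveyance and depth budget, Q = (1/n)*A*R^(2/3)*S^(1/2); Q_field = Q*(1-loss); Area = Q_field*t/(d/1000).
Step 1 — canal discharge (Manning's equation):
  Q = (1/0.0178) * 9.993 * 0.9745^(2/3) * 0.0015^(1/2) = 21.3719 m^3/s
Step 2 — delivered flow: Q_field = 21.3719*(1 - 6/100) = 20.0896 m^3/s
Step 3 — volume delivered: V = 20.0896 * 4*3600 = 289290 m^3
Step 4 — area served: A = V / (depth/1000) = 289290 / 0.114 = 2538000 m^2
Therefore the field area that can be irrigated = 2538000 m^2.


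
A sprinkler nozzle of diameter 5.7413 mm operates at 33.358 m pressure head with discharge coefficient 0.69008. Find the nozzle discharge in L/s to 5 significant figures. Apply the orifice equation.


Approach: apply the orifice equation, Q = Cd*A*sqrt(2*g*h), A = pi*(d/2)^2.
A = pi*(5.7413e-3/2)^2 = 2.588871e-05 m^2
Q = 0.69008 * 2.588871e-05 * sqrt(2*9.81*33.358) * 1000 = 0.45705 L/s
Therefore the nozzle discharge = 0.45705 L/s.


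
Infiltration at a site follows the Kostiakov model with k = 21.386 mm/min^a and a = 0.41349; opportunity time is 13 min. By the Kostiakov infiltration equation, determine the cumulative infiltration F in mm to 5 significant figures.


Approach: apply the Kostiakov infiltration equation, F = k*t^a.
F = 21.386 * 13^0.41349 = 61.764 mm
Therefore the cumulative infiltration F = 61.764 mm.


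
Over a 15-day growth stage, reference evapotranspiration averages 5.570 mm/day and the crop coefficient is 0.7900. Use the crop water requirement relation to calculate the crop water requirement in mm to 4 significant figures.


Approach: apply the crop water requirement relation, CWR = ET0 * Kc * days.
CWR = 5.570 * 0.7900 * 15 = 66.00 mm
Therefore the crop water requirement = 66.00 mm.


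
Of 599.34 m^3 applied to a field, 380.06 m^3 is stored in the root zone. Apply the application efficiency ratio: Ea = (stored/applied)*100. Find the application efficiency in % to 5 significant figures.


Ea = (380.06/599.34)*100 = 63.413 %
Therefore the application efficiency = 63.413 %.


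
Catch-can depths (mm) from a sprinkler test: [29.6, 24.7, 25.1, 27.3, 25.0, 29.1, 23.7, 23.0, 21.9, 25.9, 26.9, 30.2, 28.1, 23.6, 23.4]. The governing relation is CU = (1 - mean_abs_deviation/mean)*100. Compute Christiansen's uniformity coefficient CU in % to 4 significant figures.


mean = 25.8333 mm
mean |d_i - mean| = 2.16889 mm
CU = (1 - 2.16889/25.8333)*100 = 91.60 %
Therefore Christiansen's uniformity coefficient CU = 91.60 %.


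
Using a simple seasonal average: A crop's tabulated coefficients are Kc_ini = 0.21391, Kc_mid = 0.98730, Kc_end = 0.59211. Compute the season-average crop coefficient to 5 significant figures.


Approach: apply a simple seasonal average, Kc_avg = (Kc_ini + Kc_mid + Kc_end)/3.
Kc_avg = (0.21391 + 0.98730 + 0.59211)/3 = 0.59777
Therefore the season-average crop coefficient = 0.59777.


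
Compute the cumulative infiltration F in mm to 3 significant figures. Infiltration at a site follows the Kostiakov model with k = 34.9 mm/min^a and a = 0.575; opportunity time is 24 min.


Approach: apply the Kostiakov infiltration equation, F = k*t^a.
F = 34.9 * 24^0.575 = 217 mm
Therefore the cumulative infiltration F = 217 mm.


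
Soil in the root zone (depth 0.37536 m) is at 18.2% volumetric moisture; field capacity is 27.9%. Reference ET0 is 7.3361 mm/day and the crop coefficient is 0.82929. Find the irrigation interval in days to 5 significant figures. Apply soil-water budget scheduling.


Approach: apply soil-water budget scheduling, SMD = (FC-theta)/100*depth*1000; ETc = ET0*Kc; interval = SMD/ETc.
Step 1 — soil moisture deficit:
  SMD = (27.9 - 18.2)/100 * 0.37536 * 1000 = 36.40992 mm
Step 2 — daily crop ET (ETc = ET0*Kc):
  ETc = 7.3361 * 0.82929 = 6.083754 mm/day
Step 3 — irrigation interval (SMD/ETc):
  interval = 36.40992 / 6.083754 = 5.9848 days
Therefore the irrigation interval = 5.9848 days.


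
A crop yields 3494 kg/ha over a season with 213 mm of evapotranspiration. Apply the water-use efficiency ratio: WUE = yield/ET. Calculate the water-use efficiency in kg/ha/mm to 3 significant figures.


WUE = 3494 / 213 = 16.4 kg/ha/mm
Therefore the water-use efficiency = 16.4 kg/ha/mm.


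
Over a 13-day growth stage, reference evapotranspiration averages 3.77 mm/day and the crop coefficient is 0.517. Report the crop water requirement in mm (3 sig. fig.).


Approach: apply the crop water requirement relation, CWR = ET0 * Kc * days.
CWR = 3.77 * 0.517 * 13 = 25.3 mm
Therefore the crop water requirement = 25.3 mm.


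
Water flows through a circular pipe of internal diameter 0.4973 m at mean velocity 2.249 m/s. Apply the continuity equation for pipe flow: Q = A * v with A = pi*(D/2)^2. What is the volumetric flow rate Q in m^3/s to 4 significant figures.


A = pi*(0.4973/2)^2 = 0.194235 m^2
Q = 0.194235 * 2.249 = 0.4368 m^3/s
Therefore the volumetric flow rate Q = 0.4368 m^3/s.


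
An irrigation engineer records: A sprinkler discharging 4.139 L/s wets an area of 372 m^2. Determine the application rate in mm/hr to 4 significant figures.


Approach: apply the application rate relation, rate = (Q/A)*3600.
rate = (4.139 / 372) * 3600 = 40.05 mm/hr
Therefore the application rate = 40.05 mm/hr.


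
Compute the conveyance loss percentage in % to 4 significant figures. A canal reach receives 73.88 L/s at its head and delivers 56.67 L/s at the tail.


Approach: apply the conveyance loss ratio, loss% = ((Q_head - Q_tail)/Q_head)*100.
loss = ((73.88 - 56.67)/73.88)*100 = 23.29 %
Therefore the conveyance loss percentage = 23.29 %.


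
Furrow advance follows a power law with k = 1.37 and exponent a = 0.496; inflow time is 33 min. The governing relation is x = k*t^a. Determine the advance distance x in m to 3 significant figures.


x = 1.37 * 33^0.496 = 7.76 m
Therefore the advance distance x = 7.76 m.


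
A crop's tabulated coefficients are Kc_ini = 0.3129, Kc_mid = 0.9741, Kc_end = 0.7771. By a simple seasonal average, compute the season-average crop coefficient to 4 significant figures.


Approach: apply a simple seasonal average, Kc_avg = (Kc_ini + Kc_mid + Kc_end)/3.
Kc_avg = (0.3129 + 0.9741 + 0.7771)/3 = 0.6880
Therefore the season-average crop coefficient = 0.6880.


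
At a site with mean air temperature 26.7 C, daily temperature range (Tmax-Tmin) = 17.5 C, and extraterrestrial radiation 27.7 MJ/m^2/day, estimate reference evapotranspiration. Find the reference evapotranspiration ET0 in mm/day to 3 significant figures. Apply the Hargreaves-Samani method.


Approach: apply the Hargreaves-Samani method, ET0 = 0.0023*(Tmean+17.8)*sqrt(Tmax-Tmin)*0.408*Ra.
ET0 = 0.0023*(26.7+17.8)*sqrt(17.5)*0.408*27.7 = 4.84 mm/day
Therefore the reference evapotranspiration ET0 = 4.84 mm/day.


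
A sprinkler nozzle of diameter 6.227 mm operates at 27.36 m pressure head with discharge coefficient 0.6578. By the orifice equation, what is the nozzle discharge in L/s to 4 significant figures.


Approach: apply the orifice equation, Q = Cd*A*sqrt(2*g*h), A = pi*(d/2)^2.
A = pi*(6.227e-3/2)^2 = 3.04542e-05 m^2
Q = 0.6578 * 3.04542e-05 * sqrt(2*9.81*27.36) * 1000 = 0.4641 L/s
Therefore the nozzle discharge = 0.4641 L/s.


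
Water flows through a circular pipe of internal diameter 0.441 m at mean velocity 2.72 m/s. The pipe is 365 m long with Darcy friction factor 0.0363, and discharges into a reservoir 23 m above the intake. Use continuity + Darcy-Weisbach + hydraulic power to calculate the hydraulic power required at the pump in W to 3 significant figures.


Approach: apply continuity + Darcy-Weisbach + hydraulic power, Q = A*v; hf = f*(L/D)*(v^2/(2g)); H = static + hf; P = rho*g*Q*H.
Step 1 — flow rate (continuity, Q = A*v):
  A = pi*(0.441/2)^2 = 0.15275 m^2
  Q = 0.15275 * 2.72 = 0.41547 m^3/s
Step 2 — friction head loss (Darcy-Weisbach):
  hf = 0.0363 * (365/0.441) * (2.72^2 / (2*9.81))
  hf = 11.329 m
Step 3 — total head: H = 23 + 11.329 = 34.329 m
Step 4 — hydraulic power (P = rho*g*Q*H):
  P = 1000 * 9.81 * 0.41547 * 34.329 = 140000 W
Therefore the hydraulic power required at the pump = 140000 W.


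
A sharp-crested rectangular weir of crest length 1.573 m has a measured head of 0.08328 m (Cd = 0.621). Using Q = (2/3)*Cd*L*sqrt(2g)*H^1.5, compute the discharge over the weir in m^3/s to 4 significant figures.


Q = (2/3)*0.621*1.573*sqrt(2*9.81)*0.08328^1.5 = 0.06932 m^3/s
Therefore the discharge over the weir = 0.06932 m^3/s.


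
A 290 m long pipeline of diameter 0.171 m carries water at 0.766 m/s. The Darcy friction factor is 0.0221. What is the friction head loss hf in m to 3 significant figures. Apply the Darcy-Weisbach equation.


Approach: apply the Darcy-Weisbach equation, hf = f*(L/D)*(v^2/(2g)).
hf = 0.0221 * (290/0.171) * (0.766^2 / (2*9.81))
hf = 1.12 m
Therefore the friction head loss hf = 1.12 m.


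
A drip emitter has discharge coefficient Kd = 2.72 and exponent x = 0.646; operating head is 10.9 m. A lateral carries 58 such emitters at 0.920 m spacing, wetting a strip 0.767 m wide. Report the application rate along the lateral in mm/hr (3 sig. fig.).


Approach: apply the emitter equation with a lateral mass balance, q = Kd*h^x; Q = n*q; rate = Q/(n*spacing*width).
Step 1 — single emitter flow (q = Kd*h^x):
  q = 2.72 * 10.9^0.646 = 12.728 L/hr
Step 2 — total lateral flow: Q = 58 * 12.728 = 738.20 L/hr
Step 3 — wetted area: A = 58 * 0.920 * 0.767 = 40.927 m^2
Step 4 — application rate: Q/A = 738.20/40.927 = 18.0 mm/hr
Therefore the application rate along the lateral = 18.0 mm/hr.


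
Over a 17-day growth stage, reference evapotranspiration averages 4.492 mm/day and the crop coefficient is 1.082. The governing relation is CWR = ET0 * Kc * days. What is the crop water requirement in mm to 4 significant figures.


CWR = 4.492 * 1.082 * 17 = 82.63 mm
Therefore the crop water requirement = 82.63 mm.


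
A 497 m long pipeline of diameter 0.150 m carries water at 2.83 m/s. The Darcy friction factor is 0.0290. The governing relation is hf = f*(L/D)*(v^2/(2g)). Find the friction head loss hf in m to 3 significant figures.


hf = 0.0290 * (497/0.150) * (2.83^2 / (2*9.81))
hf = 39.2 m
Therefore the friction head loss hf = 39.2 m.


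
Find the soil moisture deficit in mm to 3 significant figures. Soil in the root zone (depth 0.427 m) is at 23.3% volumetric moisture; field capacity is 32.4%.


Approach: apply the soil moisture deficit relation, SMD = (FC - theta)/100 * depth * 1000.
SMD = (32.4 - 23.3)/100 * 0.427 * 1000 = 38.9 mm
Therefore the soil moisture deficit = 38.9 mm.


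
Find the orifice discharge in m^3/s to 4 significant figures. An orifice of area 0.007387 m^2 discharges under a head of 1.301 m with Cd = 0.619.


Approach: apply the orifice equation, Q = Cd*A*sqrt(2*g*h).
Q = 0.619 * 0.007387 * sqrt(2*9.81*1.301) = 0.02310 m^3/s
Therefore the orifice discharge = 0.02310 m^3/s.


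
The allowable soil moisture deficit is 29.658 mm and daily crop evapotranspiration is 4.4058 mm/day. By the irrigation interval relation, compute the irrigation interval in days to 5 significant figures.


Approach: apply the irrigation interval relation, interval = SMD / ETc.
interval = 29.658 / 4.4058 = 6.7316 days
Therefore the irrigation interval = 6.7316 days.


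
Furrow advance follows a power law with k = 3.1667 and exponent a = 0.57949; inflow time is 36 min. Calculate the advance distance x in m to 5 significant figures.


Approach: apply the power-law advance function, x = k*t^a.
x = 3.1667 * 36^0.57949 = 25.262 m
Therefore the advance distance x = 25.262 m.


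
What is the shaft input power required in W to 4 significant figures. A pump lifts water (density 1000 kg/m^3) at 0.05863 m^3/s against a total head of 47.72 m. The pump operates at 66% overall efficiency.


Approach: apply hydraulic power then efficiency conversion, P = rho*g*Q*H; P_in = P/eta.
Step 1 — hydraulic power (P = rho*g*Q*H):
  P = 1000 * 9.81 * 0.05863 * 47.72 = 27446.6 W
Step 2 — input power: P_in = P/eta = 27446.6 / 0.66 = 41590 W
Therefore the shaft input power required = 41590 W.


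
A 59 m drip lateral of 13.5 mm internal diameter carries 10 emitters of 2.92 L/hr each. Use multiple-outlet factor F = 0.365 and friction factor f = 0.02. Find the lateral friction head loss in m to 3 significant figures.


Approach: apply Darcy-Weisbach with the multiple-outlet F-factor, Q = n*q/(3600*1000) m^3/s; v = Q/A; hf = F*f*(L/D)*(v^2/(2g)).
Q = 10*2.92/(3600*1000) = 8.1111e-06 m^3/s
A = pi*(13.5e-3/2)^2 = 1.4314e-04 m^2, so v = Q/A = 0.056666 m/s
hf = 0.365*0.02*(59/0.0135)*(0.056666^2/(2*9.81)) = 0.00522 m
Therefore the lateral friction head loss = 0.00522 m.


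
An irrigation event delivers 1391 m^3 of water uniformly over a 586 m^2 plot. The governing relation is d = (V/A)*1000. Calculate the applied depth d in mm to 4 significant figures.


d = (1391 / 586) * 1000 = 2374 mm
Therefore the applied depth d = 2374 mm.


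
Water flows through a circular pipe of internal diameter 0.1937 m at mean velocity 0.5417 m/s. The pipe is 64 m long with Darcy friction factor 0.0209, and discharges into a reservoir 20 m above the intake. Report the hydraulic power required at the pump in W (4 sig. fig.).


Approach: apply continuity + Darcy-Weisbach + hydraulic power, Q = A*v; hf = f*(L/D)*(v^2/(2g)); H = static + hf; P = rho*g*Q*H.
Step 1 — flow rate (continuity, Q = A*v):
  A = pi*(0.1937/2)^2 = 0.0294679 m^2
  Q = 0.0294679 * 0.5417 = 0.0159628 m^3/s
Step 2 — friction head loss (Darcy-Weisbach):
  hf = 0.0209 * (64/0.1937) * (0.5417^2 / (2*9.81))
  hf = 0.103280 m
Step 3 — total head: H = 20 + 0.103280 = 20.1033 m
Step 4 — hydraulic power (P = rho*g*Q*H):
  P = 1000 * 9.81 * 0.0159628 * 20.1033 = 3148 W
Therefore the hydraulic power required at the pump = 3148 W.


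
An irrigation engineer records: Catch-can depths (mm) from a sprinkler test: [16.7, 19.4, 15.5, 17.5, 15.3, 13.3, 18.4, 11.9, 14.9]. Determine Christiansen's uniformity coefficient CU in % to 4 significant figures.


Approach: apply Christiansen's uniformity coefficient, CU = (1 - mean_abs_deviation/mean)*100.
mean = 15.8778 mm
mean |d_i - mean| = 1.88642 mm
CU = (1 - 1.88642/15.8778)*100 = 88.12 %
Therefore Christiansen's uniformity coefficient CU = 88.12 %.


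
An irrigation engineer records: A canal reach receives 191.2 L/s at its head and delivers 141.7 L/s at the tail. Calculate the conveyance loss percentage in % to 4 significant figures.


Approach: apply the conveyance loss ratio, loss% = ((Q_head - Q_tail)/Q_head)*100.
loss = ((191.2 - 141.7)/191.2)*100 = 25.89 %
Therefore the conveyance loss percentage = 25.89 %.


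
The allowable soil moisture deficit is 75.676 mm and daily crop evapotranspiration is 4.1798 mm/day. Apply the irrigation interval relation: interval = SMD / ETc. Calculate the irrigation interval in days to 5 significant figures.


interval = 75.676 / 4.1798 = 18.105 days
Therefore the irrigation interval = 18.105 days.


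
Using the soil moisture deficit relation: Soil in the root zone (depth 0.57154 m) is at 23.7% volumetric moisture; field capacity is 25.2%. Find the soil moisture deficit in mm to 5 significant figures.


Approach: apply the soil moisture deficit relation, SMD = (FC - theta)/100 * depth * 1000.
SMD = (25.2 - 23.7)/100 * 0.57154 * 1000 = 8.5731 mm
Therefore the soil moisture deficit = 8.5731 mm.


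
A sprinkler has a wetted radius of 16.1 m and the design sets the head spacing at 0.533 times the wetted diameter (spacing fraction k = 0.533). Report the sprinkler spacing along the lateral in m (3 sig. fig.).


Approach: apply the sprinkler spacing rule (spacing as a fraction of wetted diameter), S = k*(2*R).
S = 0.533 * (2 * 16.1) = 17.2 m
Therefore the sprinkler spacing along the lateral = 17.2 m.


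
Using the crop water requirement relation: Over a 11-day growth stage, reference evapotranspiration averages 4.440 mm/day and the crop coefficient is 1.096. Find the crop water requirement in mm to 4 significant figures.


Approach: apply the crop water requirement relation, CWR = ET0 * Kc * days.
CWR = 4.440 * 1.096 * 11 = 53.53 mm
Therefore the crop water requirement = 53.53 mm.


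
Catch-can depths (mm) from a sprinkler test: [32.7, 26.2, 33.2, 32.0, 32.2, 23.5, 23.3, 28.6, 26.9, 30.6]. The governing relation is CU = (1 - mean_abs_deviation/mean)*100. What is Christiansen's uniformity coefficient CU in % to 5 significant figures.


mean = 28.92000 mm
mean |d_i - mean| = 3.220000 mm
CU = (1 - 3.220000/28.92000)*100 = 88.866 %
Therefore Christiansen's uniformity coefficient CU = 88.866 %.


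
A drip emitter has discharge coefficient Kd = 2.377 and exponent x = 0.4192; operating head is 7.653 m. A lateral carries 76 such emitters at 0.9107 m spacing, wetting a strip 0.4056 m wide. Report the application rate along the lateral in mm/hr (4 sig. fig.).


Approach: apply the emitter equation with a lateral mass balance, q = Kd*h^x; Q = n*q; rate = Q/(n*spacing*width).
Step 1 — single emitter flow (q = Kd*h^x):
  q = 2.377 * 7.653^0.4192 = 5.57868 L/hr
Step 2 — total lateral flow: Q = 76 * 5.57868 = 423.980 L/hr
Step 3 — wetted area: A = 76 * 0.9107 * 0.4056 = 28.0729 m^2
Step 4 — application rate: Q/A = 423.980/28.0729 = 15.10 mm/hr
Therefore the application rate along the lateral = 15.10 mm/hr.


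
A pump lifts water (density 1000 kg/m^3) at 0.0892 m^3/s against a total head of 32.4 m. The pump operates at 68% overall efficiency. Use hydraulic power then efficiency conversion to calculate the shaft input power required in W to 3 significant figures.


Approach: apply hydraulic power then efficiency conversion, P = rho*g*Q*H; P_in = P/eta.
Step 1 — hydraulic power (P = rho*g*Q*H):
  P = 1000 * 9.81 * 0.0892 * 32.4 = 28352 W
Step 2 — input power: P_in = P/eta = 28352 / 0.68 = 41700 W
Therefore the shaft input power required = 41700 W.


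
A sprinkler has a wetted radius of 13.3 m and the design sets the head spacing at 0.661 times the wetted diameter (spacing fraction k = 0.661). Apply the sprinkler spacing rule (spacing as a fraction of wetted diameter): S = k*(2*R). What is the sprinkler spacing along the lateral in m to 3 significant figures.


S = 0.661 * (2 * 13.3) = 17.6 m
Therefore the sprinkler spacing along the lateral = 17.6 m.


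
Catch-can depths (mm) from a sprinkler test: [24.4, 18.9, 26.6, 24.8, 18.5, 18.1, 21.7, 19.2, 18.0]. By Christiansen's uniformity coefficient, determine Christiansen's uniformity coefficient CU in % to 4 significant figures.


Approach: apply Christiansen's uniformity coefficient, CU = (1 - mean_abs_deviation/mean)*100.
mean = 21.1333 mm
mean |d_i - mean| = 2.88148 mm
CU = (1 - 2.88148/21.1333)*100 = 86.37 %
Therefore Christiansen's uniformity coefficient CU = 86.37 %.


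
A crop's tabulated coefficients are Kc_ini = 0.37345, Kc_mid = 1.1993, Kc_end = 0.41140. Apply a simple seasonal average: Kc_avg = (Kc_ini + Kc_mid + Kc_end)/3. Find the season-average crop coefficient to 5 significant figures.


Kc_avg = (0.37345 + 1.1993 + 0.41140)/3 = 0.66138
Therefore the season-average crop coefficient = 0.66138.


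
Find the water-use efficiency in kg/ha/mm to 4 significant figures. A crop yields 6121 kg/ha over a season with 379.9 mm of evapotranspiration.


Approach: apply the water-use efficiency ratio, WUE = yield/ET.
WUE = 6121 / 379.9 = 16.11 kg/ha/mm
Therefore the water-use efficiency = 16.11 kg/ha/mm.


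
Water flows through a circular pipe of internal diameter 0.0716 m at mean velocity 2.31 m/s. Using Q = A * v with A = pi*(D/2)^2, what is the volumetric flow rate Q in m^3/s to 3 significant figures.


A = pi*(0.0716/2)^2 = 0.0040264 m^2
Q = 0.0040264 * 2.31 = 0.00930 m^3/s
Therefore the volumetric flow rate Q = 0.00930 m^3/s.


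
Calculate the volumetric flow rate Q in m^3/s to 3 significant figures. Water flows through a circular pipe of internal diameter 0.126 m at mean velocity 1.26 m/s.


Approach: apply the continuity equation for pipe flow, Q = A * v with A = pi*(D/2)^2.
A = pi*(0.126/2)^2 = 0.012469 m^2
Q = 0.012469 * 1.26 = 0.0157 m^3/s
Therefore the volumetric flow rate Q = 0.0157 m^3/s.


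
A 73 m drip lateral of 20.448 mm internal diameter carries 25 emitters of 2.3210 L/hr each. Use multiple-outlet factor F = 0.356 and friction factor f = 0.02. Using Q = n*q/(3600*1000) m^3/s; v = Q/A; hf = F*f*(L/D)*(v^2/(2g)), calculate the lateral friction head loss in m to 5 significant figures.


Q = 25*2.3210/(3600*1000) = 1.611806e-05 m^3/s
A = pi*(20.448e-3/2)^2 = 3.283912e-04 m^2, so v = Q/A = 0.04908187 m/s
hf = 0.356*0.02*(73/0.020448)*(0.04908187^2/(2*9.81)) = 0.0031210 m
Therefore the lateral friction head loss = 0.0031210 m.


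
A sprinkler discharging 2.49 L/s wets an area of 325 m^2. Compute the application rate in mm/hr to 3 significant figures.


Approach: apply the application rate relation, rate = (Q/A)*3600.
rate = (2.49 / 325) * 3600 = 27.6 mm/hr
Therefore the application rate = 27.6 mm/hr.


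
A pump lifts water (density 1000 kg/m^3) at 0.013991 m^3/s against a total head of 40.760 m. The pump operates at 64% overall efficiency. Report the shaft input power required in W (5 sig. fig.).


Approach: apply hydraulic power then efficiency conversion, P = rho*g*Q*H; P_in = P/eta.
Step 1 — hydraulic power (P = rho*g*Q*H):
  P = 1000 * 9.81 * 0.013991 * 40.760 = 5594.380 W
Step 2 — input power: P_in = P/eta = 5594.380 / 0.64 = 8741.2 W
Therefore the shaft input power required = 8741.2 W.


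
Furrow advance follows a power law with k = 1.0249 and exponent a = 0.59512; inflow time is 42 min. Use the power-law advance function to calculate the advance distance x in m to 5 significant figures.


Approach: apply the power-law advance function, x = k*t^a.
x = 1.0249 * 42^0.59512 = 9.4778 m
Therefore the advance distance x = 9.4778 m.


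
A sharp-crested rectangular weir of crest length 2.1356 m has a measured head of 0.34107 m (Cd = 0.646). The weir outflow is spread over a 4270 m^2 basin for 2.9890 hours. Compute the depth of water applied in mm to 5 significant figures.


Approach: apply the rectangular weir equation with a volume-to-depth conversion, Q = (2/3)*Cd*L*sqrt(2g)*H^1.5; d = Q*t/A * 1000.
Step 1 — weir discharge:
  Q = (2/3)*0.646*2.1356*sqrt(2*9.81)*0.34107^1.5 = 0.8114765 m^3/s
Step 2 — volume: V = 0.8114765 * 2.9890*3600 = 8731.812 m^3
Step 3 — depth: d = V/A * 1000 = 8731.812/4270 * 1000 = 2044.9 mm
Therefore the depth of water applied = 2044.9 mm.


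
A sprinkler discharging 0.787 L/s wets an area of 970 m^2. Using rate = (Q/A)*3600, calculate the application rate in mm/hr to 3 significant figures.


rate = (0.787 / 970) * 3600 = 2.92 mm/hr
Therefore the application rate = 2.92 mm/hr.


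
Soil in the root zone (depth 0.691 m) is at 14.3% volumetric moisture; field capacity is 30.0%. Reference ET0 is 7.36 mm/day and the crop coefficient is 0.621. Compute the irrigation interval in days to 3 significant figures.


Approach: apply soil-water budget scheduling, SMD = (FC-theta)/100*depth*1000; ETc = ET0*Kc; interval = SMD/ETc.
Step 1 — soil moisture deficit:
  SMD = (30.0 - 14.3)/100 * 0.691 * 1000 = 108.49 mm
Step 2 — daily crop ET (ETc = ET0*Kc):
  ETc = 7.36 * 0.621 = 4.5706 mm/day
Step 3 — irrigation interval (SMD/ETc):
  interval = 108.49 / 4.5706 = 23.7 days
Therefore the irrigation interval = 23.7 days.


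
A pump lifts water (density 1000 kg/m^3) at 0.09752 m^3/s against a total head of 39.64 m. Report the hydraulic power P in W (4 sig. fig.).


Approach: apply the hydraulic power relation, P = rho*g*Q*H.
P = 1000 * 9.81 * 0.09752 * 39.64 = 37920 W
Therefore the hydraulic power P = 37920 W.


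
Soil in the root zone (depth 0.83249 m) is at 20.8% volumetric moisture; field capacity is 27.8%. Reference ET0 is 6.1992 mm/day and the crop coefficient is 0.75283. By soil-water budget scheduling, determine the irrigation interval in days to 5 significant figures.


Approach: apply soil-water budget scheduling, SMD = (FC-theta)/100*depth*1000; ETc = ET0*Kc; interval = SMD/ETc.
Step 1 — soil moisture deficit:
  SMD = (27.8 - 20.8)/100 * 0.83249 * 1000 = 58.27430 mm
Step 2 — daily crop ET (ETc = ET0*Kc):
  ETc = 6.1992 * 0.75283 = 4.666944 mm/day
Step 3 — irrigation interval (SMD/ETc):
  interval = 58.27430 / 4.666944 = 12.487 days
Therefore the irrigation interval = 12.487 days.


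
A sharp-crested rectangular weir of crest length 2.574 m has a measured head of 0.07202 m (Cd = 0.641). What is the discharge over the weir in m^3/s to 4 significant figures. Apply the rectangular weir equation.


Approach: apply the rectangular weir equation, Q = (2/3)*Cd*L*sqrt(2g)*H^1.5.
Q = (2/3)*0.641*2.574*sqrt(2*9.81)*0.07202^1.5 = 0.09417 m^3/s
Therefore the discharge over the weir = 0.09417 m^3/s.
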